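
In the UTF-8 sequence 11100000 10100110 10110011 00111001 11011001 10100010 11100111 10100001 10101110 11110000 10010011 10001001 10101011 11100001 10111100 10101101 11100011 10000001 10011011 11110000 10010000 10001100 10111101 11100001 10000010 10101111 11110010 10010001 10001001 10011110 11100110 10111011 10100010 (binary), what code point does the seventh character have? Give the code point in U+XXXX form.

Offset 0: leading byte 0xE0 = 11100000 → 3-byte char #1 = E0 A6 B3.
Offset 3: leading byte 0x39 = 00111001 → 1-byte char #2 = 39.
Offset 4: leading byte 0xD9 = 11011001 → 2-byte char #3 = D9 A2.
Offset 6: leading byte 0xE7 = 11100111 → 3-byte char #4 = E7 A1 AE.
Offset 9: leading byte 0xF0 = 11110000 → 4-byte char #5 = F0 93 89 AB.
Offset 13: leading byte 0xE1 = 11100001 → 3-byte char #6 = E1 BC AD.
Offset 16: leading byte 0xE3 = 11100011 → 3-byte char #7 = E3 81 9B.
Leading byte 0xE3 = 11100011 matches 1110xxxx → 3-byte sequence.
Byte 1: 0xE3 = 11100011, payload 0011 (4 bits).
Byte 2: 0x81 = 10000001 (10xxxxxx ✓), payload 000001.
Byte 3: 0x9B = 10011011 (10xxxxxx ✓), payload 011011.
Concatenate: 0011000001011011 = 0x305B (16 bits → U+305B).

U+305B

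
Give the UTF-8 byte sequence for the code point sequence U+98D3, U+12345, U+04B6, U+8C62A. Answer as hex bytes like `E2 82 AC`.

E9 A3 93 F0 92 8D 85 D2 B6 F2 8C 98 AA

U+98D3: 3-byte form → E9 A3 93.
U+12345: 4-byte form → F0 92 8D 85.
U+04B6: 2-byte form → D2 B6.
U+8C62A: 4-byte form → F2 8C 98 AA.
Concatenated (13 bytes): E9 A3 93 F0 92 8D 85 D2 B6 F2 8C 98 AA.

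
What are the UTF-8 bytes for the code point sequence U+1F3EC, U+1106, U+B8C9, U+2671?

F0 9F 8F AC E1 84 86 EB A3 89 E2 99 B1

U+1F3EC: 4-byte form → F0 9F 8F AC.
U+1106: 3-byte form → E1 84 86.
U+B8C9: 3-byte form → EB A3 89.
U+2671: 3-byte form → E2 99 B1.
Concatenated (13 bytes): F0 9F 8F AC E1 84 86 EB A3 89 E2 99 B1.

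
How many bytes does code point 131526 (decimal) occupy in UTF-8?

4

U+201C6 = 0x201C6. UTF-8 uses 1 byte below 0x80, 2 below 0x800, 3 below 0x10000, 4 up to 0x10FFFF. 0x201C6 is in U+10000–U+10FFFF → 4 bytes.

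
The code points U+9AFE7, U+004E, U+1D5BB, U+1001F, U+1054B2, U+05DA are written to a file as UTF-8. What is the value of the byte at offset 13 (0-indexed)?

0xF4

U+9AFE7 → 4-byte form F2 9A BF A7 at offsets 0–3.
U+004E → 1-byte form 4E at offsets 4–4.
U+1D5BB → 4-byte form F0 9D 96 BB at offsets 5–8.
U+1001F → 4-byte form F0 90 80 9F at offsets 9–12.
U+1054B2 → 4-byte form F4 85 92 B2 at offsets 13–16.
Offset 13 falls in char 5's range; it's byte 1 of F4 85 92 B2 = 0xF4.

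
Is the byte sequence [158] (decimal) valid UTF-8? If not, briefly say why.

Byte 0x9E = 10011110 has the form 10xxxxxx — a continuation byte — but there is no preceding leading byte.

invalid (continuation byte with no leading byte)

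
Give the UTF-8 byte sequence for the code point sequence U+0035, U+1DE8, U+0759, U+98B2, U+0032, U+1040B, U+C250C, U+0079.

35 E1 B7 A8 DD 99 E9 A2 B2 32 F0 90 90 8B F3 82 94 8C 79

U+0035: 1-byte form → 35.
U+1DE8: 3-byte form → E1 B7 A8.
U+0759: 2-byte form → DD 99.
U+98B2: 3-byte form → E9 A2 B2.
U+0032: 1-byte form → 32.
U+1040B: 4-byte form → F0 90 90 8B.
U+C250C: 4-byte form → F3 82 94 8C.
U+0079: 1-byte form → 79.
Concatenated (19 bytes): 35 E1 B7 A8 DD 99 E9 A2 B2 32 F0 90 90 8B F3 82 94 8C 79.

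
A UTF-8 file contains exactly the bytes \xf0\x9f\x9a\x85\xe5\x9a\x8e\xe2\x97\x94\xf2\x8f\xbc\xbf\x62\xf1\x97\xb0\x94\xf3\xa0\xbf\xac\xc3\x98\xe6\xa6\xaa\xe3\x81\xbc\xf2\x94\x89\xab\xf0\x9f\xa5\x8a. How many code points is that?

Byte at offset 0: 0xF0 = 11110000 → 4-byte char (#1). Advance 4.
Byte at offset 4: 0xE5 = 11100101 → 3-byte char (#2). Advance 3.
Byte at offset 7: 0xE2 = 11100010 → 3-byte char (#3). Advance 3.
Byte at offset 10: 0xF2 = 11110010 → 4-byte char (#4). Advance 4.
Byte at offset 14: 0x62 = 01100010 → 1-byte char (#5). Advance 1.
Byte at offset 15: 0xF1 = 11110001 → 4-byte char (#6). Advance 4.
Byte at offset 19: 0xF3 = 11110011 → 4-byte char (#7). Advance 4.
Byte at offset 23: 0xC3 = 11000011 → 2-byte char (#8). Advance 2.
Byte at offset 25: 0xE6 = 11100110 → 3-byte char (#9). Advance 3.
Byte at offset 28: 0xE3 = 11100011 → 3-byte char (#10). Advance 3.
Byte at offset 31: 0xF2 = 11110010 → 4-byte char (#11). Advance 4.
Byte at offset 35: 0xF0 = 11110000 → 4-byte char (#12). Advance 4.
Reached end at offset 39 after 12 code points.

12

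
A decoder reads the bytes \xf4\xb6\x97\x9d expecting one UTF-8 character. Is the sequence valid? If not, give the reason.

Leading byte 0xF4 = 11110100 → 4-byte form.
Payload = 0x1365DD, which exceeds U+10FFFF, the maximum Unicode code point. (Leading bytes F5–FF, or F4 followed by ≥ 0x90, are invalid.)

invalid (encodes a value above U+10FFFF)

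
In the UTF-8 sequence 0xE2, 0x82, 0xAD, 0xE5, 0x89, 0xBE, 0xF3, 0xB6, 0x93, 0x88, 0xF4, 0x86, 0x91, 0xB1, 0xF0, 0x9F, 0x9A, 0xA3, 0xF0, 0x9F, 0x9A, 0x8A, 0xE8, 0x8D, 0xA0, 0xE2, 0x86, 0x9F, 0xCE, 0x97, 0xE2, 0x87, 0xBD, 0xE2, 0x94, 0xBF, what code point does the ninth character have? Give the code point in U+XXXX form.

Offset 0: leading byte 0xE2 = 11100010 → 3-byte char #1 = E2 82 AD.
Offset 3: leading byte 0xE5 = 11100101 → 3-byte char #2 = E5 89 BE.
Offset 6: leading byte 0xF3 = 11110011 → 4-byte char #3 = F3 B6 93 88.
Offset 10: leading byte 0xF4 = 11110100 → 4-byte char #4 = F4 86 91 B1.
Offset 14: leading byte 0xF0 = 11110000 → 4-byte char #5 = F0 9F 9A A3.
Offset 18: leading byte 0xF0 = 11110000 → 4-byte char #6 = F0 9F 9A 8A.
Offset 22: leading byte 0xE8 = 11101000 → 3-byte char #7 = E8 8D A0.
Offset 25: leading byte 0xE2 = 11100010 → 3-byte char #8 = E2 86 9F.
Offset 28: leading byte 0xCE = 11001110 → 2-byte char #9 = CE 97.
Leading byte 0xCE = 11001110 matches 110xxxxx → 2-byte sequence.
Byte 1: 0xCE = 11001110, payload 01110 (5 bits).
Byte 2: 0x97 = 10010111 (10xxxxxx ✓), payload 010111.
Concatenate: 01110010111 = 0x397 (11 bits → U+0397).

U+0397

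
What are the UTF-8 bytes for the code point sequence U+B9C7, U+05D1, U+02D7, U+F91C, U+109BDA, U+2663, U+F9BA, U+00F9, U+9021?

EB A7 87 D7 91 CB 97 EF A4 9C F4 89 AF 9A E2 99 A3 EF A6 BA C3 B9 E9 80 A1

U+B9C7: 3-byte form → EB A7 87.
U+05D1: 2-byte form → D7 91.
U+02D7: 2-byte form → CB 97.
U+F91C: 3-byte form → EF A4 9C.
U+109BDA: 4-byte form → F4 89 AF 9A.
U+2663: 3-byte form → E2 99 A3.
U+F9BA: 3-byte form → EF A6 BA.
U+00F9: 2-byte form → C3 B9.
U+9021: 3-byte form → E9 80 A1.
Concatenated (25 bytes): EB A7 87 D7 91 CB 97 EF A4 9C F4 89 AF 9A E2 99 A3 EF A6 BA C3 B9 E9 80 A1.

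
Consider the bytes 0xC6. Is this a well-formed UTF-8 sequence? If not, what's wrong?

Leading byte 0xC6 = 11000110 → 2-byte form, but only 1 byte is present.

invalid (sequence truncated)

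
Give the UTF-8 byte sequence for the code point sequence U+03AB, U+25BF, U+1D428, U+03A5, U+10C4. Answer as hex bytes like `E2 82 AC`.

U+03AB: 2-byte form → CE AB.
U+25BF: 3-byte form → E2 96 BF.
U+1D428: 4-byte form → F0 9D 90 A8.
U+03A5: 2-byte form → CE A5.
U+10C4: 3-byte form → E1 83 84.
Concatenated (14 bytes): CE AB E2 96 BF F0 9D 90 A8 CE A5 E1 83 84.

CE AB E2 96 BF F0 9D 90 A8 CE A5 E1 83 84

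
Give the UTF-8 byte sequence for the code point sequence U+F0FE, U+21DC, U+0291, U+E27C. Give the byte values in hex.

EF 83 BE E2 87 9C CA 91 EE 89 BC

U+F0FE: 3-byte form → EF 83 BE.
U+21DC: 3-byte form → E2 87 9C.
U+0291: 2-byte form → CA 91.
U+E27C: 3-byte form → EE 89 BC.
Concatenated (11 bytes): EF 83 BE E2 87 9C CA 91 EE 89 BC.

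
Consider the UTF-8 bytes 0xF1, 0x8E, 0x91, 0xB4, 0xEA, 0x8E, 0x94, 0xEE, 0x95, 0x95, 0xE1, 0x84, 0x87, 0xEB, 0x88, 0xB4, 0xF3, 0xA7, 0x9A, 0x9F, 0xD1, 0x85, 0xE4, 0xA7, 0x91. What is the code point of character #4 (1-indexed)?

Offset 0: leading byte 0xF1 = 11110001 → 4-byte char #1 = F1 8E 91 B4.
Offset 4: leading byte 0xEA = 11101010 → 3-byte char #2 = EA 8E 94.
Offset 7: leading byte 0xEE = 11101110 → 3-byte char #3 = EE 95 95.
Offset 10: leading byte 0xE1 = 11100001 → 3-byte char #4 = E1 84 87.
Leading byte 0xE1 = 11100001 matches 1110xxxx → 3-byte sequence.
Byte 1: 0xE1 = 11100001, payload 0001 (4 bits).
Byte 2: 0x84 = 10000100 (10xxxxxx ✓), payload 000100.
Byte 3: 0x87 = 10000111 (10xxxxxx ✓), payload 000111.
Concatenate: 0001000100000111 = 0x1107 (16 bits → U+1107).

U+1107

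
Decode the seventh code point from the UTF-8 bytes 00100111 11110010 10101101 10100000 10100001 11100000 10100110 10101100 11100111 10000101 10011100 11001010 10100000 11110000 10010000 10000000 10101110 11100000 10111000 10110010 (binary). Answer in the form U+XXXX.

U+0E32

Offset 0: leading byte 0x27 = 00100111 → 1-byte char #1 = 27.
Offset 1: leading byte 0xF2 = 11110010 → 4-byte char #2 = F2 AD A0 A1.
Offset 5: leading byte 0xE0 = 11100000 → 3-byte char #3 = E0 A6 AC.
Offset 8: leading byte 0xE7 = 11100111 → 3-byte char #4 = E7 85 9C.
Offset 11: leading byte 0xCA = 11001010 → 2-byte char #5 = CA A0.
Offset 13: leading byte 0xF0 = 11110000 → 4-byte char #6 = F0 90 80 AE.
Offset 17: leading byte 0xE0 = 11100000 → 3-byte char #7 = E0 B8 B2.
Leading byte 0xE0 = 11100000 matches 1110xxxx → 3-byte sequence.
Byte 1: 0xE0 = 11100000, payload 0000 (4 bits).
Byte 2: 0xB8 = 10111000 (10xxxxxx ✓), payload 111000.
Byte 3: 0xB2 = 10110010 (10xxxxxx ✓), payload 110010.
Concatenate: 0000111000110010 = 0xE32 (16 bits → U+0E32).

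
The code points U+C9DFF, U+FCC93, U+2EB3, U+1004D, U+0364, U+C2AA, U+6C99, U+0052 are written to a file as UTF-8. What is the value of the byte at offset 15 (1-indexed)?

0x8D

1-indexed offset 15 is 0-indexed offset 14.
U+C9DFF → 4-byte form F3 89 B7 BF at offsets 0–3.
U+FCC93 → 4-byte form F3 BC B2 93 at offsets 4–7.
U+2EB3 → 3-byte form E2 BA B3 at offsets 8–10.
U+1004D → 4-byte form F0 90 81 8D at offsets 11–14.
Offset 14 falls in char 4's range; it's byte 4 of F0 90 81 8D = 0x8D.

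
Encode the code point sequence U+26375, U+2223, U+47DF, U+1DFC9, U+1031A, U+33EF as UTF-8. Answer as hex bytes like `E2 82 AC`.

U+26375: 4-byte form → F0 A6 8D B5.
U+2223: 3-byte form → E2 88 A3.
U+47DF: 3-byte form → E4 9F 9F.
U+1DFC9: 4-byte form → F0 9D BF 89.
U+1031A: 4-byte form → F0 90 8C 9A.
U+33EF: 3-byte form → E3 8F AF.
Concatenated (21 bytes): F0 A6 8D B5 E2 88 A3 E4 9F 9F F0 9D BF 89 F0 90 8C 9A E3 8F AF.

F0 A6 8D B5 E2 88 A3 E4 9F 9F F0 9D BF 89 F0 90 8C 9A E3 8F AF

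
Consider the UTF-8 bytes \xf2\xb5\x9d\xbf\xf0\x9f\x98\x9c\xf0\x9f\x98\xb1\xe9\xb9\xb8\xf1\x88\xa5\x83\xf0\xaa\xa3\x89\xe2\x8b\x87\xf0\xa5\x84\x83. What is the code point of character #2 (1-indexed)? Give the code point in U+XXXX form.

Offset 0: leading byte 0xF2 = 11110010 → 4-byte char #1 = F2 B5 9D BF.
Offset 4: leading byte 0xF0 = 11110000 → 4-byte char #2 = F0 9F 98 9C.
Leading byte 0xF0 = 11110000 matches 11110xxx → 4-byte sequence.
Byte 1: 0xF0 = 11110000, payload 000 (3 bits).
Byte 2: 0x9F = 10011111 (10xxxxxx ✓), payload 011111.
Byte 3: 0x98 = 10011000 (10xxxxxx ✓), payload 011000.
Byte 4: 0x9C = 10011100 (10xxxxxx ✓), payload 011100.
Concatenate: 000011111011000011100 = 0x1F61C (21 bits → U+1F61C).

U+1F61C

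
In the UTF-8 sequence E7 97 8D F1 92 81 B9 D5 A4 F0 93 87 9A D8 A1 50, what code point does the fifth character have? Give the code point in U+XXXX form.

U+0621

Offset 0: leading byte 0xE7 = 11100111 → 3-byte char #1 = E7 97 8D.
Offset 3: leading byte 0xF1 = 11110001 → 4-byte char #2 = F1 92 81 B9.
Offset 7: leading byte 0xD5 = 11010101 → 2-byte char #3 = D5 A4.
Offset 9: leading byte 0xF0 = 11110000 → 4-byte char #4 = F0 93 87 9A.
Offset 13: leading byte 0xD8 = 11011000 → 2-byte char #5 = D8 A1.
Leading byte 0xD8 = 11011000 matches 110xxxxx → 2-byte sequence.
Byte 1: 0xD8 = 11011000, payload 11000 (5 bits).
Byte 2: 0xA1 = 10100001 (10xxxxxx ✓), payload 100001.
Concatenate: 11000100001 = 0x621 (11 bits → U+0621).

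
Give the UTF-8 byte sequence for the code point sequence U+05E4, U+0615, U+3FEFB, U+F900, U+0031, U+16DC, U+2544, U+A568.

U+05E4: 2-byte form → D7 A4.
U+0615: 2-byte form → D8 95.
U+3FEFB: 4-byte form → F0 BF BB BB.
U+F900: 3-byte form → EF A4 80.
U+0031: 1-byte form → 31.
U+16DC: 3-byte form → E1 9B 9C.
U+2544: 3-byte form → E2 95 84.
U+A568: 3-byte form → EA 95 A8.
Concatenated (21 bytes): D7 A4 D8 95 F0 BF BB BB EF A4 80 31 E1 9B 9C E2 95 84 EA 95 A8.

D7 A4 D8 95 F0 BF BB BB EF A4 80 31 E1 9B 9C E2 95 84 EA 95 A8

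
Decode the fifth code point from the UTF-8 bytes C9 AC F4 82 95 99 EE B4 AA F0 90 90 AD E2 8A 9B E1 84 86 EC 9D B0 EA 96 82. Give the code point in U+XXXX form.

Offset 0: leading byte 0xC9 = 11001001 → 2-byte char #1 = C9 AC.
Offset 2: leading byte 0xF4 = 11110100 → 4-byte char #2 = F4 82 95 99.
Offset 6: leading byte 0xEE = 11101110 → 3-byte char #3 = EE B4 AA.
Offset 9: leading byte 0xF0 = 11110000 → 4-byte char #4 = F0 90 90 AD.
Offset 13: leading byte 0xE2 = 11100010 → 3-byte char #5 = E2 8A 9B.
Leading byte 0xE2 = 11100010 matches 1110xxxx → 3-byte sequence.
Byte 1: 0xE2 = 11100010, payload 0010 (4 bits).
Byte 2: 0x8A = 10001010 (10xxxxxx ✓), payload 001010.
Byte 3: 0x9B = 10011011 (10xxxxxx ✓), payload 011011.
Concatenate: 0010001010011011 = 0x229B (16 bits → U+229B).

U+229B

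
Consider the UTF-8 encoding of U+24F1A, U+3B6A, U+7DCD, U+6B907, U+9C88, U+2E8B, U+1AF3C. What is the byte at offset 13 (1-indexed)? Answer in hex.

1-indexed offset 13 is 0-indexed offset 12.
U+24F1A → 4-byte form F0 A4 BC 9A at offsets 0–3.
U+3B6A → 3-byte form E3 AD AA at offsets 4–6.
U+7DCD → 3-byte form E7 B7 8D at offsets 7–9.
U+6B907 → 4-byte form F1 AB A4 87 at offsets 10–13.
Offset 12 falls in char 4's range; it's byte 3 of F1 AB A4 87 = 0xA4.

0xA4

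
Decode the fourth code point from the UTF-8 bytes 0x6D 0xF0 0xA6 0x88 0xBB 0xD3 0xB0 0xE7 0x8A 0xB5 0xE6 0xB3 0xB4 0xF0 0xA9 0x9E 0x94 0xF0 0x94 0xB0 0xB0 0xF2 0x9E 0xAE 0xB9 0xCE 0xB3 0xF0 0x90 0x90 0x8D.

U+72B5

Offset 0: leading byte 0x6D = 01101101 → 1-byte char #1 = 6D.
Offset 1: leading byte 0xF0 = 11110000 → 4-byte char #2 = F0 A6 88 BB.
Offset 5: leading byte 0xD3 = 11010011 → 2-byte char #3 = D3 B0.
Offset 7: leading byte 0xE7 = 11100111 → 3-byte char #4 = E7 8A B5.
Leading byte 0xE7 = 11100111 matches 1110xxxx → 3-byte sequence.
Byte 1: 0xE7 = 11100111, payload 0111 (4 bits).
Byte 2: 0x8A = 10001010 (10xxxxxx ✓), payload 001010.
Byte 3: 0xB5 = 10110101 (10xxxxxx ✓), payload 110101.
Concatenate: 0111001010110101 = 0x72B5 (16 bits → U+72B5).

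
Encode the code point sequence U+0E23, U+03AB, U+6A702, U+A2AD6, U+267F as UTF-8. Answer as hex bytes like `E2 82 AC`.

U+0E23: 3-byte form → E0 B8 A3.
U+03AB: 2-byte form → CE AB.
U+6A702: 4-byte form → F1 AA 9C 82.
U+A2AD6: 4-byte form → F2 A2 AB 96.
U+267F: 3-byte form → E2 99 BF.
Concatenated (16 bytes): E0 B8 A3 CE AB F1 AA 9C 82 F2 A2 AB 96 E2 99 BF.

E0 B8 A3 CE AB F1 AA 9C 82 F2 A2 AB 96 E2 99 BF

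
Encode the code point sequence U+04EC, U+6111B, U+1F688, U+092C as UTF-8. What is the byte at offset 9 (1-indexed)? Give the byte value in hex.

0x9A

1-indexed offset 9 is 0-indexed offset 8.
U+04EC → 2-byte form D3 AC at offsets 0–1.
U+6111B → 4-byte form F1 A1 84 9B at offsets 2–5.
U+1F688 → 4-byte form F0 9F 9A 88 at offsets 6–9.
Offset 8 falls in char 3's range; it's byte 3 of F0 9F 9A 88 = 0x9A.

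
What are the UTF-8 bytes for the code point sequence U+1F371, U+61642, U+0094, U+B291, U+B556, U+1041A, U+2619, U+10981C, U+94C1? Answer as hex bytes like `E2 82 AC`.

U+1F371: 4-byte form → F0 9F 8D B1.
U+61642: 4-byte form → F1 A1 99 82.
U+0094: 2-byte form → C2 94.
U+B291: 3-byte form → EB 8A 91.
U+B556: 3-byte form → EB 95 96.
U+1041A: 4-byte form → F0 90 90 9A.
U+2619: 3-byte form → E2 98 99.
U+10981C: 4-byte form → F4 89 A0 9C.
U+94C1: 3-byte form → E9 93 81.
Concatenated (30 bytes): F0 9F 8D B1 F1 A1 99 82 C2 94 EB 8A 91 EB 95 96 F0 90 90 9A E2 98 99 F4 89 A0 9C E9 93 81.

F0 9F 8D B1 F1 A1 99 82 C2 94 EB 8A 91 EB 95 96 F0 90 90 9A E2 98 99 F4 89 A0 9C E9 93 81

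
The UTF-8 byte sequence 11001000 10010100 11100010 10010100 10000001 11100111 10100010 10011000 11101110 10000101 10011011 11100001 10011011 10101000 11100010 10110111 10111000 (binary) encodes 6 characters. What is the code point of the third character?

Offset 0: leading byte 0xC8 = 11001000 → 2-byte char #1 = C8 94.
Offset 2: leading byte 0xE2 = 11100010 → 3-byte char #2 = E2 94 81.
Offset 5: leading byte 0xE7 = 11100111 → 3-byte char #3 = E7 A2 98.
Leading byte 0xE7 = 11100111 matches 1110xxxx → 3-byte sequence.
Byte 1: 0xE7 = 11100111, payload 0111 (4 bits).
Byte 2: 0xA2 = 10100010 (10xxxxxx ✓), payload 100010.
Byte 3: 0x98 = 10011000 (10xxxxxx ✓), payload 011000.
Concatenate: 0111100010011000 = 0x7898 (16 bits → U+7898).

U+7898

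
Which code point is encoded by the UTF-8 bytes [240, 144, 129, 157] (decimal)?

Leading byte 0xF0 = 11110000 matches 11110xxx → 4-byte sequence.
Byte 1: 0xF0 = 11110000, payload 000 (3 bits).
Byte 2: 0x90 = 10010000 (10xxxxxx ✓), payload 010000.
Byte 3: 0x81 = 10000001 (10xxxxxx ✓), payload 000001.
Byte 4: 0x9D = 10011101 (10xxxxxx ✓), payload 011101.
Concatenate: 000010000000001011101 = 0x1005D (21 bits → U+1005D).

U+1005D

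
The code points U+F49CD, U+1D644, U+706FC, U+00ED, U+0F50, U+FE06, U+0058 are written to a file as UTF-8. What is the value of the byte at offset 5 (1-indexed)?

1-indexed offset 5 is 0-indexed offset 4.
U+F49CD → 4-byte form F3 B4 A7 8D at offsets 0–3.
U+1D644 → 4-byte form F0 9D 99 84 at offsets 4–7.
Offset 4 falls in char 2's range; it's byte 1 of F0 9D 99 84 = 0xF0.

0xF0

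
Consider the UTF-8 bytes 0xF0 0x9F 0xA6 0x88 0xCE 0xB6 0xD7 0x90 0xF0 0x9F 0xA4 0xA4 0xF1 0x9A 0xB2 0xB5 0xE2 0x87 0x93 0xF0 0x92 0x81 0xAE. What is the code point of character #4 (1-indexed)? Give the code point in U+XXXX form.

U+1F924

Offset 0: leading byte 0xF0 = 11110000 → 4-byte char #1 = F0 9F A6 88.
Offset 4: leading byte 0xCE = 11001110 → 2-byte char #2 = CE B6.
Offset 6: leading byte 0xD7 = 11010111 → 2-byte char #3 = D7 90.
Offset 8: leading byte 0xF0 = 11110000 → 4-byte char #4 = F0 9F A4 A4.
Leading byte 0xF0 = 11110000 matches 11110xxx → 4-byte sequence.
Byte 1: 0xF0 = 11110000, payload 000 (3 bits).
Byte 2: 0x9F = 10011111 (10xxxxxx ✓), payload 011111.
Byte 3: 0xA4 = 10100100 (10xxxxxx ✓), payload 100100.
Byte 4: 0xA4 = 10100100 (10xxxxxx ✓), payload 100100.
Concatenate: 000011111100100100100 = 0x1F924 (21 bits → U+1F924).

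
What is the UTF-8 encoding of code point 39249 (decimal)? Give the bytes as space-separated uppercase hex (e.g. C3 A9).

U+9951 = 0x9951 = 39249 decimal. In range U+0800–U+FFFF → 3-byte form: 1110xxxx 10xxxxxx 10xxxxxx.
Binary (16 bits): 1001100101010001.
Split 4+6+6: 1001 | 100101 | 010001.
Byte 1: 11101001 = 0xE9.
Byte 2: 10100101 = 0xA5.
Byte 3: 10010001 = 0x91.

E9 A5 91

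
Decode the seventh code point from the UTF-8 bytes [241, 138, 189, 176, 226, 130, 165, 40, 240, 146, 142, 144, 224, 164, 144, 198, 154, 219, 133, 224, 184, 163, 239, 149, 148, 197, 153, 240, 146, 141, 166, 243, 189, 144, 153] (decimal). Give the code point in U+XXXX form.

Offset 0: leading byte 0xF1 = 11110001 → 4-byte char #1 = F1 8A BD B0.
Offset 4: leading byte 0xE2 = 11100010 → 3-byte char #2 = E2 82 A5.
Offset 7: leading byte 0x28 = 00101000 → 1-byte char #3 = 28.
Offset 8: leading byte 0xF0 = 11110000 → 4-byte char #4 = F0 92 8E 90.
Offset 12: leading byte 0xE0 = 11100000 → 3-byte char #5 = E0 A4 90.
Offset 15: leading byte 0xC6 = 11000110 → 2-byte char #6 = C6 9A.
Offset 17: leading byte 0xDB = 11011011 → 2-byte char #7 = DB 85.
Leading byte 0xDB = 11011011 matches 110xxxxx → 2-byte sequence.
Byte 1: 0xDB = 11011011, payload 11011 (5 bits).
Byte 2: 0x85 = 10000101 (10xxxxxx ✓), payload 000101.
Concatenate: 11011000101 = 0x6C5 (11 bits → U+06C5).

U+06C5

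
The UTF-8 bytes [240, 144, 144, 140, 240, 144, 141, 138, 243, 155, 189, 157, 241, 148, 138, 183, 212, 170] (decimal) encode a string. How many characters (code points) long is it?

Byte at offset 0: 0xF0 = 11110000 → 4-byte char (#1). Advance 4.
Byte at offset 4: 0xF0 = 11110000 → 4-byte char (#2). Advance 4.
Byte at offset 8: 0xF3 = 11110011 → 4-byte char (#3). Advance 4.
Byte at offset 12: 0xF1 = 11110001 → 4-byte char (#4). Advance 4.
Byte at offset 16: 0xD4 = 11010100 → 2-byte char (#5). Advance 2.
Reached end at offset 18 after 5 code points.

5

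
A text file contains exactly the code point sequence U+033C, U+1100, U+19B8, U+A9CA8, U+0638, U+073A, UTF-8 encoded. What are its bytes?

U+033C: 2-byte form → CC BC.
U+1100: 3-byte form → E1 84 80.
U+19B8: 3-byte form → E1 A6 B8.
U+A9CA8: 4-byte form → F2 A9 B2 A8.
U+0638: 2-byte form → D8 B8.
U+073A: 2-byte form → DC BA.
Concatenated (16 bytes): CC BC E1 84 80 E1 A6 B8 F2 A9 B2 A8 D8 B8 DC BA.

CC BC E1 84 80 E1 A6 B8 F2 A9 B2 A8 D8 B8 DC BA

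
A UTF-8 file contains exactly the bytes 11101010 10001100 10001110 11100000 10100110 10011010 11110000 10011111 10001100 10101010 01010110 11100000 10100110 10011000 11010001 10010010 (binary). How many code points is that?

Byte at offset 0: 0xEA = 11101010 → 3-byte char (#1). Advance 3.
Byte at offset 3: 0xE0 = 11100000 → 3-byte char (#2). Advance 3.
Byte at offset 6: 0xF0 = 11110000 → 4-byte char (#3). Advance 4.
Byte at offset 10: 0x56 = 01010110 → 1-byte char (#4). Advance 1.
Byte at offset 11: 0xE0 = 11100000 → 3-byte char (#5). Advance 3.
Byte at offset 14: 0xD1 = 11010001 → 2-byte char (#6). Advance 2.
Reached end at offset 16 after 6 code points.

6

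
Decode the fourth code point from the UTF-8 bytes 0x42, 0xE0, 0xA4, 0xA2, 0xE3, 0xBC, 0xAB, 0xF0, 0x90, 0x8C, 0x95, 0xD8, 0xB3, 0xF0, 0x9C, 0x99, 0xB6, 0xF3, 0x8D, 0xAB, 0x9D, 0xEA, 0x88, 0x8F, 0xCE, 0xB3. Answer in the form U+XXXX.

Offset 0: leading byte 0x42 = 01000010 → 1-byte char #1 = 42.
Offset 1: leading byte 0xE0 = 11100000 → 3-byte char #2 = E0 A4 A2.
Offset 4: leading byte 0xE3 = 11100011 → 3-byte char #3 = E3 BC AB.
Offset 7: leading byte 0xF0 = 11110000 → 4-byte char #4 = F0 90 8C 95.
Leading byte 0xF0 = 11110000 matches 11110xxx → 4-byte sequence.
Byte 1: 0xF0 = 11110000, payload 000 (3 bits).
Byte 2: 0x90 = 10010000 (10xxxxxx ✓), payload 010000.
Byte 3: 0x8C = 10001100 (10xxxxxx ✓), payload 001100.
Byte 4: 0x95 = 10010101 (10xxxxxx ✓), payload 010101.
Concatenate: 000010000001100010101 = 0x10315 (21 bits → U+10315).

U+10315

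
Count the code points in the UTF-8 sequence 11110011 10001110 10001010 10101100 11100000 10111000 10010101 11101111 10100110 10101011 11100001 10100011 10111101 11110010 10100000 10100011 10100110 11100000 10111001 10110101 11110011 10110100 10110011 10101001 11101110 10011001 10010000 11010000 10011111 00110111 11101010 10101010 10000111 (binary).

Byte at offset 0: 0xF3 = 11110011 → 4-byte char (#1). Advance 4.
Byte at offset 4: 0xE0 = 11100000 → 3-byte char (#2). Advance 3.
Byte at offset 7: 0xEF = 11101111 → 3-byte char (#3). Advance 3.
Byte at offset 10: 0xE1 = 11100001 → 3-byte char (#4). Advance 3.
Byte at offset 13: 0xF2 = 11110010 → 4-byte char (#5). Advance 4.
Byte at offset 17: 0xE0 = 11100000 → 3-byte char (#6). Advance 3.
Byte at offset 20: 0xF3 = 11110011 → 4-byte char (#7). Advance 4.
Byte at offset 24: 0xEE = 11101110 → 3-byte char (#8). Advance 3.
Byte at offset 27: 0xD0 = 11010000 → 2-byte char (#9). Advance 2.
Byte at offset 29: 0x37 = 00110111 → 1-byte char (#10). Advance 1.
Byte at offset 30: 0xEA = 11101010 → 3-byte char (#11). Advance 3.
Reached end at offset 33 after 11 code points.

11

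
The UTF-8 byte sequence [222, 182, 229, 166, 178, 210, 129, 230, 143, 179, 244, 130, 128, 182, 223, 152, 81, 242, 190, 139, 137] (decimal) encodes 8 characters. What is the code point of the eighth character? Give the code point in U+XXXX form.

Offset 0: leading byte 0xDE = 11011110 → 2-byte char #1 = DE B6.
Offset 2: leading byte 0xE5 = 11100101 → 3-byte char #2 = E5 A6 B2.
Offset 5: leading byte 0xD2 = 11010010 → 2-byte char #3 = D2 81.
Offset 7: leading byte 0xE6 = 11100110 → 3-byte char #4 = E6 8F B3.
Offset 10: leading byte 0xF4 = 11110100 → 4-byte char #5 = F4 82 80 B6.
Offset 14: leading byte 0xDF = 11011111 → 2-byte char #6 = DF 98.
Offset 16: leading byte 0x51 = 01010001 → 1-byte char #7 = 51.
Offset 17: leading byte 0xF2 = 11110010 → 4-byte char #8 = F2 BE 8B 89.
Leading byte 0xF2 = 11110010 matches 11110xxx → 4-byte sequence.
Byte 1: 0xF2 = 11110010, payload 010 (3 bits).
Byte 2: 0xBE = 10111110 (10xxxxxx ✓), payload 111110.
Byte 3: 0x8B = 10001011 (10xxxxxx ✓), payload 001011.
Byte 4: 0x89 = 10001001 (10xxxxxx ✓), payload 001001.
Concatenate: 010111110001011001001 = 0xBE2C9 (21 bits → U+BE2C9).

U+BE2C9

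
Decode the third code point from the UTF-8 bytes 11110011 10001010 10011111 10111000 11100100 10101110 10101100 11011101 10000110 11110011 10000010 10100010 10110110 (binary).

Offset 0: leading byte 0xF3 = 11110011 → 4-byte char #1 = F3 8A 9F B8.
Offset 4: leading byte 0xE4 = 11100100 → 3-byte char #2 = E4 AE AC.
Offset 7: leading byte 0xDD = 11011101 → 2-byte char #3 = DD 86.
Leading byte 0xDD = 11011101 matches 110xxxxx → 2-byte sequence.
Byte 1: 0xDD = 11011101, payload 11101 (5 bits).
Byte 2: 0x86 = 10000110 (10xxxxxx ✓), payload 000110.
Concatenate: 11101000110 = 0x746 (11 bits → U+0746).

U+0746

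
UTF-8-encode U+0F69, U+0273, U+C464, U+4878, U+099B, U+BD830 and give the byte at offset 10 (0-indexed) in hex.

0xB8

U+0F69 → 3-byte form E0 BD A9 at offsets 0–2.
U+0273 → 2-byte form C9 B3 at offsets 3–4.
U+C464 → 3-byte form EC 91 A4 at offsets 5–7.
U+4878 → 3-byte form E4 A1 B8 at offsets 8–10.
Offset 10 falls in char 4's range; it's byte 3 of E4 A1 B8 = 0xB8.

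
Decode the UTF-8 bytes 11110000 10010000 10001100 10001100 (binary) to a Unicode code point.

Leading byte 0xF0 = 11110000 matches 11110xxx → 4-byte sequence.
Byte 1: 0xF0 = 11110000, payload 000 (3 bits).
Byte 2: 0x90 = 10010000 (10xxxxxx ✓), payload 010000.
Byte 3: 0x8C = 10001100 (10xxxxxx ✓), payload 001100.
Byte 4: 0x8C = 10001100 (10xxxxxx ✓), payload 001100.
Concatenate: 000010000001100001100 = 0x1030C (21 bits → U+1030C).

U+1030C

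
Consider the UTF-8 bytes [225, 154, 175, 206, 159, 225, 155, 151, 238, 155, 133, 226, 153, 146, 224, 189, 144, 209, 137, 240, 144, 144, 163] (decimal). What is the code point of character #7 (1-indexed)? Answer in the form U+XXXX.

U+0449

Offset 0: leading byte 0xE1 = 11100001 → 3-byte char #1 = E1 9A AF.
Offset 3: leading byte 0xCE = 11001110 → 2-byte char #2 = CE 9F.
Offset 5: leading byte 0xE1 = 11100001 → 3-byte char #3 = E1 9B 97.
Offset 8: leading byte 0xEE = 11101110 → 3-byte char #4 = EE 9B 85.
Offset 11: leading byte 0xE2 = 11100010 → 3-byte char #5 = E2 99 92.
Offset 14: leading byte 0xE0 = 11100000 → 3-byte char #6 = E0 BD 90.
Offset 17: leading byte 0xD1 = 11010001 → 2-byte char #7 = D1 89.
Leading byte 0xD1 = 11010001 matches 110xxxxx → 2-byte sequence.
Byte 1: 0xD1 = 11010001, payload 10001 (5 bits).
Byte 2: 0x89 = 10001001 (10xxxxxx ✓), payload 001001.
Concatenate: 10001001001 = 0x449 (11 bits → U+0449).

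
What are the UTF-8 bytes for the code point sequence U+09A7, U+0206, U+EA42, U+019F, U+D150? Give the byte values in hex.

E0 A6 A7 C8 86 EE A9 82 C6 9F ED 85 90

U+09A7: 3-byte form → E0 A6 A7.
U+0206: 2-byte form → C8 86.
U+EA42: 3-byte form → EE A9 82.
U+019F: 2-byte form → C6 9F.
U+D150: 3-byte form → ED 85 90.
Concatenated (13 bytes): E0 A6 A7 C8 86 EE A9 82 C6 9F ED 85 90.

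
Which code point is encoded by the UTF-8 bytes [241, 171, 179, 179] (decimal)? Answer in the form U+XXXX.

U+6BCF3

Leading byte 0xF1 = 11110001 matches 11110xxx → 4-byte sequence.
Byte 1: 0xF1 = 11110001, payload 001 (3 bits).
Byte 2: 0xAB = 10101011 (10xxxxxx ✓), payload 101011.
Byte 3: 0xB3 = 10110011 (10xxxxxx ✓), payload 110011.
Byte 4: 0xB3 = 10110011 (10xxxxxx ✓), payload 110011.
Concatenate: 001101011110011110011 = 0x6BCF3 (21 bits → U+6BCF3).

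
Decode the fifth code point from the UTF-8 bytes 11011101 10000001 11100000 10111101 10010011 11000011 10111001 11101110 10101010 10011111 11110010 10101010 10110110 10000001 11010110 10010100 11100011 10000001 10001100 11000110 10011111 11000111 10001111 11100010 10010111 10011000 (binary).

U+AAD81

Offset 0: leading byte 0xDD = 11011101 → 2-byte char #1 = DD 81.
Offset 2: leading byte 0xE0 = 11100000 → 3-byte char #2 = E0 BD 93.
Offset 5: leading byte 0xC3 = 11000011 → 2-byte char #3 = C3 B9.
Offset 7: leading byte 0xEE = 11101110 → 3-byte char #4 = EE AA 9F.
Offset 10: leading byte 0xF2 = 11110010 → 4-byte char #5 = F2 AA B6 81.
Leading byte 0xF2 = 11110010 matches 11110xxx → 4-byte sequence.
Byte 1: 0xF2 = 11110010, payload 010 (3 bits).
Byte 2: 0xAA = 10101010 (10xxxxxx ✓), payload 101010.
Byte 3: 0xB6 = 10110110 (10xxxxxx ✓), payload 110110.
Byte 4: 0x81 = 10000001 (10xxxxxx ✓), payload 000001.
Concatenate: 010101010110110000001 = 0xAAD81 (21 bits → U+AAD81).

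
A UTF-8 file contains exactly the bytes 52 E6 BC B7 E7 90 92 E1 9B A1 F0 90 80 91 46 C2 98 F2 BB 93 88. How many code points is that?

8

Byte at offset 0: 0x52 = 01010010 → 1-byte char (#1). Advance 1.
Byte at offset 1: 0xE6 = 11100110 → 3-byte char (#2). Advance 3.
Byte at offset 4: 0xE7 = 11100111 → 3-byte char (#3). Advance 3.
Byte at offset 7: 0xE1 = 11100001 → 3-byte char (#4). Advance 3.
Byte at offset 10: 0xF0 = 11110000 → 4-byte char (#5). Advance 4.
Byte at offset 14: 0x46 = 01000110 → 1-byte char (#6). Advance 1.
Byte at offset 15: 0xC2 = 11000010 → 2-byte char (#7). Advance 2.
Byte at offset 17: 0xF2 = 11110010 → 4-byte char (#8). Advance 4.
Reached end at offset 21 after 8 code points.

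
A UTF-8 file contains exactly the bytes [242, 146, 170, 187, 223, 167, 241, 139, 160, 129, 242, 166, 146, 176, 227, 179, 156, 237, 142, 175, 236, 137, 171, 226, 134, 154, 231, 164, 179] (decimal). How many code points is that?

9

Byte at offset 0: 0xF2 = 11110010 → 4-byte char (#1). Advance 4.
Byte at offset 4: 0xDF = 11011111 → 2-byte char (#2). Advance 2.
Byte at offset 6: 0xF1 = 11110001 → 4-byte char (#3). Advance 4.
Byte at offset 10: 0xF2 = 11110010 → 4-byte char (#4). Advance 4.
Byte at offset 14: 0xE3 = 11100011 → 3-byte char (#5). Advance 3.
Byte at offset 17: 0xED = 11101101 → 3-byte char (#6). Advance 3.
Byte at offset 20: 0xEC = 11101100 → 3-byte char (#7). Advance 3.
Byte at offset 23: 0xE2 = 11100010 → 3-byte char (#8). Advance 3.
Byte at offset 26: 0xE7 = 11100111 → 3-byte char (#9). Advance 3.
Reached end at offset 29 after 9 code points.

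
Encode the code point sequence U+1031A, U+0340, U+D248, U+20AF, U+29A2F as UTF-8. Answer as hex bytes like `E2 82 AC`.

U+1031A: 4-byte form → F0 90 8C 9A.
U+0340: 2-byte form → CD 80.
U+D248: 3-byte form → ED 89 88.
U+20AF: 3-byte form → E2 82 AF.
U+29A2F: 4-byte form → F0 A9 A8 AF.
Concatenated (16 bytes): F0 90 8C 9A CD 80 ED 89 88 E2 82 AF F0 A9 A8 AF.

F0 90 8C 9A CD 80 ED 89 88 E2 82 AF F0 A9 A8 AF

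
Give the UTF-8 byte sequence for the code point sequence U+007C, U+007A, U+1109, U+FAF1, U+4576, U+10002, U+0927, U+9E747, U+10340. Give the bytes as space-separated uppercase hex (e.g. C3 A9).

U+007C: 1-byte form → 7C.
U+007A: 1-byte form → 7A.
U+1109: 3-byte form → E1 84 89.
U+FAF1: 3-byte form → EF AB B1.
U+4576: 3-byte form → E4 95 B6.
U+10002: 4-byte form → F0 90 80 82.
U+0927: 3-byte form → E0 A4 A7.
U+9E747: 4-byte form → F2 9E 9D 87.
U+10340: 4-byte form → F0 90 8D 80.
Concatenated (26 bytes): 7C 7A E1 84 89 EF AB B1 E4 95 B6 F0 90 80 82 E0 A4 A7 F2 9E 9D 87 F0 90 8D 80.

7C 7A E1 84 89 EF AB B1 E4 95 B6 F0 90 80 82 E0 A4 A7 F2 9E 9D 87 F0 90 8D 80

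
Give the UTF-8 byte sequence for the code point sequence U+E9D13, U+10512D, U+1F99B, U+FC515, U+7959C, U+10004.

U+E9D13: 4-byte form → F3 A9 B4 93.
U+10512D: 4-byte form → F4 85 84 AD.
U+1F99B: 4-byte form → F0 9F A6 9B.
U+FC515: 4-byte form → F3 BC 94 95.
U+7959C: 4-byte form → F1 B9 96 9C.
U+10004: 4-byte form → F0 90 80 84.
Concatenated (24 bytes): F3 A9 B4 93 F4 85 84 AD F0 9F A6 9B F3 BC 94 95 F1 B9 96 9C F0 90 80 84.

F3 A9 B4 93 F4 85 84 AD F0 9F A6 9B F3 BC 94 95 F1 B9 96 9C F0 90 80 84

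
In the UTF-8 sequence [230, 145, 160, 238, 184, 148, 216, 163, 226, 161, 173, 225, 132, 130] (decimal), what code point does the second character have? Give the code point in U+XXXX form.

Offset 0: leading byte 0xE6 = 11100110 → 3-byte char #1 = E6 91 A0.
Offset 3: leading byte 0xEE = 11101110 → 3-byte char #2 = EE B8 94.
Leading byte 0xEE = 11101110 matches 1110xxxx → 3-byte sequence.
Byte 1: 0xEE = 11101110, payload 1110 (4 bits).
Byte 2: 0xB8 = 10111000 (10xxxxxx ✓), payload 111000.
Byte 3: 0x94 = 10010100 (10xxxxxx ✓), payload 010100.
Concatenate: 1110111000010100 = 0xEE14 (16 bits → U+EE14).

U+EE14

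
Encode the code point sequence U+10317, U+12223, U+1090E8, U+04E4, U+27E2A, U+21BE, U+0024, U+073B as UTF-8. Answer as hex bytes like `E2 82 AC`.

U+10317: 4-byte form → F0 90 8C 97.
U+12223: 4-byte form → F0 92 88 A3.
U+1090E8: 4-byte form → F4 89 83 A8.
U+04E4: 2-byte form → D3 A4.
U+27E2A: 4-byte form → F0 A7 B8 AA.
U+21BE: 3-byte form → E2 86 BE.
U+0024: 1-byte form → 24.
U+073B: 2-byte form → DC BB.
Concatenated (24 bytes): F0 90 8C 97 F0 92 88 A3 F4 89 83 A8 D3 A4 F0 A7 B8 AA E2 86 BE 24 DC BB.

F0 90 8C 97 F0 92 88 A3 F4 89 83 A8 D3 A4 F0 A7 B8 AA E2 86 BE 24 DC BB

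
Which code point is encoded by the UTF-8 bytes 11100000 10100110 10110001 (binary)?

Leading byte 0xE0 = 11100000 matches 1110xxxx → 3-byte sequence.
Byte 1: 0xE0 = 11100000, payload 0000 (4 bits).
Byte 2: 0xA6 = 10100110 (10xxxxxx ✓), payload 100110.
Byte 3: 0xB1 = 10110001 (10xxxxxx ✓), payload 110001.
Concatenate: 0000100110110001 = 0x9B1 (16 bits → U+09B1).

U+09B1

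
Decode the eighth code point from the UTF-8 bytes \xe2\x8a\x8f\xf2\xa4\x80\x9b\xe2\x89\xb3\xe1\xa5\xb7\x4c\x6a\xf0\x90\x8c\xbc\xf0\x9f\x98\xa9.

Offset 0: leading byte 0xE2 = 11100010 → 3-byte char #1 = E2 8A 8F.
Offset 3: leading byte 0xF2 = 11110010 → 4-byte char #2 = F2 A4 80 9B.
Offset 7: leading byte 0xE2 = 11100010 → 3-byte char #3 = E2 89 B3.
Offset 10: leading byte 0xE1 = 11100001 → 3-byte char #4 = E1 A5 B7.
Offset 13: leading byte 0x4C = 01001100 → 1-byte char #5 = 4C.
Offset 14: leading byte 0x6A = 01101010 → 1-byte char #6 = 6A.
Offset 15: leading byte 0xF0 = 11110000 → 4-byte char #7 = F0 90 8C BC.
Offset 19: leading byte 0xF0 = 11110000 → 4-byte char #8 = F0 9F 98 A9.
Leading byte 0xF0 = 11110000 matches 11110xxx → 4-byte sequence.
Byte 1: 0xF0 = 11110000, payload 000 (3 bits).
Byte 2: 0x9F = 10011111 (10xxxxxx ✓), payload 011111.
Byte 3: 0x98 = 10011000 (10xxxxxx ✓), payload 011000.
Byte 4: 0xA9 = 10101001 (10xxxxxx ✓), payload 101001.
Concatenate: 000011111011000101001 = 0x1F629 (21 bits → U+1F629).

U+1F629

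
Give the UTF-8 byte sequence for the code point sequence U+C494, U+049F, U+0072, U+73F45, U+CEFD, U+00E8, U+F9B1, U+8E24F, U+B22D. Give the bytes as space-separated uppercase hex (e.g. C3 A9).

U+C494: 3-byte form → EC 92 94.
U+049F: 2-byte form → D2 9F.
U+0072: 1-byte form → 72.
U+73F45: 4-byte form → F1 B3 BD 85.
U+CEFD: 3-byte form → EC BB BD.
U+00E8: 2-byte form → C3 A8.
U+F9B1: 3-byte form → EF A6 B1.
U+8E24F: 4-byte form → F2 8E 89 8F.
U+B22D: 3-byte form → EB 88 AD.
Concatenated (25 bytes): EC 92 94 D2 9F 72 F1 B3 BD 85 EC BB BD C3 A8 EF A6 B1 F2 8E 89 8F EB 88 AD.

EC 92 94 D2 9F 72 F1 B3 BD 85 EC BB BD C3 A8 EF A6 B1 F2 8E 89 8F EB 88 AD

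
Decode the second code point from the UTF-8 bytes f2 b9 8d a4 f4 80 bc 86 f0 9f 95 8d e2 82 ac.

Offset 0: leading byte 0xF2 = 11110010 → 4-byte char #1 = F2 B9 8D A4.
Offset 4: leading byte 0xF4 = 11110100 → 4-byte char #2 = F4 80 BC 86.
Leading byte 0xF4 = 11110100 matches 11110xxx → 4-byte sequence.
Byte 1: 0xF4 = 11110100, payload 100 (3 bits).
Byte 2: 0x80 = 10000000 (10xxxxxx ✓), payload 000000.
Byte 3: 0xBC = 10111100 (10xxxxxx ✓), payload 111100.
Byte 4: 0x86 = 10000110 (10xxxxxx ✓), payload 000110.
Concatenate: 100000000111100000110 = 0x100F06 (21 bits → U+100F06).

U+100F06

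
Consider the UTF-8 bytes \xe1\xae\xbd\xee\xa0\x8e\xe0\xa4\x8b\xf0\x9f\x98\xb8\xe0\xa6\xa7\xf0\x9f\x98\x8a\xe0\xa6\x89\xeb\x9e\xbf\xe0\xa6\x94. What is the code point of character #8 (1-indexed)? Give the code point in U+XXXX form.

U+B7BF

Offset 0: leading byte 0xE1 = 11100001 → 3-byte char #1 = E1 AE BD.
Offset 3: leading byte 0xEE = 11101110 → 3-byte char #2 = EE A0 8E.
Offset 6: leading byte 0xE0 = 11100000 → 3-byte char #3 = E0 A4 8B.
Offset 9: leading byte 0xF0 = 11110000 → 4-byte char #4 = F0 9F 98 B8.
Offset 13: leading byte 0xE0 = 11100000 → 3-byte char #5 = E0 A6 A7.
Offset 16: leading byte 0xF0 = 11110000 → 4-byte char #6 = F0 9F 98 8A.
Offset 20: leading byte 0xE0 = 11100000 → 3-byte char #7 = E0 A6 89.
Offset 23: leading byte 0xEB = 11101011 → 3-byte char #8 = EB 9E BF.
Leading byte 0xEB = 11101011 matches 1110xxxx → 3-byte sequence.
Byte 1: 0xEB = 11101011, payload 1011 (4 bits).
Byte 2: 0x9E = 10011110 (10xxxxxx ✓), payload 011110.
Byte 3: 0xBF = 10111111 (10xxxxxx ✓), payload 111111.
Concatenate: 1011011110111111 = 0xB7BF (16 bits → U+B7BF).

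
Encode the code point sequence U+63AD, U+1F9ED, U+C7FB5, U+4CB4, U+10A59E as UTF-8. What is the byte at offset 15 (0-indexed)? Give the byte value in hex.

0x8A

U+63AD → 3-byte form E6 8E AD at offsets 0–2.
U+1F9ED → 4-byte form F0 9F A7 AD at offsets 3–6.
U+C7FB5 → 4-byte form F3 87 BE B5 at offsets 7–10.
U+4CB4 → 3-byte form E4 B2 B4 at offsets 11–13.
U+10A59E → 4-byte form F4 8A 96 9E at offsets 14–17.
Offset 15 falls in char 5's range; it's byte 2 of F4 8A 96 9E = 0x8A.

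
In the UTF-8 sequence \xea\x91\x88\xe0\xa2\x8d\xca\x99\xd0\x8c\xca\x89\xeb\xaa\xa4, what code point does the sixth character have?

U+BAA4

Offset 0: leading byte 0xEA = 11101010 → 3-byte char #1 = EA 91 88.
Offset 3: leading byte 0xE0 = 11100000 → 3-byte char #2 = E0 A2 8D.
Offset 6: leading byte 0xCA = 11001010 → 2-byte char #3 = CA 99.
Offset 8: leading byte 0xD0 = 11010000 → 2-byte char #4 = D0 8C.
Offset 10: leading byte 0xCA = 11001010 → 2-byte char #5 = CA 89.
Offset 12: leading byte 0xEB = 11101011 → 3-byte char #6 = EB AA A4.
Leading byte 0xEB = 11101011 matches 1110xxxx → 3-byte sequence.
Byte 1: 0xEB = 11101011, payload 1011 (4 bits).
Byte 2: 0xAA = 10101010 (10xxxxxx ✓), payload 101010.
Byte 3: 0xA4 = 10100100 (10xxxxxx ✓), payload 100100.
Concatenate: 1011101010100100 = 0xBAA4 (16 bits → U+BAA4).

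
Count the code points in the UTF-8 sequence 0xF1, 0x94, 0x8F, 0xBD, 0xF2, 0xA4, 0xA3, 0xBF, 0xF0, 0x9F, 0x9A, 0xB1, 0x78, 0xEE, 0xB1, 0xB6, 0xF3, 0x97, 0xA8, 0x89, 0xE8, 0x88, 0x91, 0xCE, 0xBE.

Byte at offset 0: 0xF1 = 11110001 → 4-byte char (#1). Advance 4.
Byte at offset 4: 0xF2 = 11110010 → 4-byte char (#2). Advance 4.
Byte at offset 8: 0xF0 = 11110000 → 4-byte char (#3). Advance 4.
Byte at offset 12: 0x78 = 01111000 → 1-byte char (#4). Advance 1.
Byte at offset 13: 0xEE = 11101110 → 3-byte char (#5). Advance 3.
Byte at offset 16: 0xF3 = 11110011 → 4-byte char (#6). Advance 4.
Byte at offset 20: 0xE8 = 11101000 → 3-byte char (#7). Advance 3.
Byte at offset 23: 0xCE = 11001110 → 2-byte char (#8). Advance 2.
Reached end at offset 25 after 8 code points.

8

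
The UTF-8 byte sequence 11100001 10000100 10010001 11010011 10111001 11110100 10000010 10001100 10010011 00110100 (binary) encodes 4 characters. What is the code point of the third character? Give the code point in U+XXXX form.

U+102313

Offset 0: leading byte 0xE1 = 11100001 → 3-byte char #1 = E1 84 91.
Offset 3: leading byte 0xD3 = 11010011 → 2-byte char #2 = D3 B9.
Offset 5: leading byte 0xF4 = 11110100 → 4-byte char #3 = F4 82 8C 93.
Leading byte 0xF4 = 11110100 matches 11110xxx → 4-byte sequence.
Byte 1: 0xF4 = 11110100, payload 100 (3 bits).
Byte 2: 0x82 = 10000010 (10xxxxxx ✓), payload 000010.
Byte 3: 0x8C = 10001100 (10xxxxxx ✓), payload 001100.
Byte 4: 0x93 = 10010011 (10xxxxxx ✓), payload 010011.
Concatenate: 100000010001100010011 = 0x102313 (21 bits → U+102313).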